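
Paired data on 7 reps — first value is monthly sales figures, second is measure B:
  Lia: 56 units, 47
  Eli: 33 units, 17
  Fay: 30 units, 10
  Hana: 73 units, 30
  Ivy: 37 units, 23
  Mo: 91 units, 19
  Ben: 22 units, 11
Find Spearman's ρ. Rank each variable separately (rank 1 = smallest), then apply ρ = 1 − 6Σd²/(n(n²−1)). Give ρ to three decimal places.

Ranks of variable 1: 5, 3, 2, 6, 4, 7, 1
Ranks of variable 2: 7, 3, 1, 6, 5, 4, 2
d = r₁ − r₂: -2, 0, 1, 0, -1, 3, -1
d²: 4, 0, 1, 0, 1, 9, 1; Σd² = 16
ρ = 1 − 6·16/(7·48) = 1 − 96/336 = 0.714

0.714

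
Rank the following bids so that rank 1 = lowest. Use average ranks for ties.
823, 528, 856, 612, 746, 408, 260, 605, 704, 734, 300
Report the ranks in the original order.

Sorted (ascending): 260, 300, 408, 528, 605, 612, 704, 734, 746, 823, 856
No ties — each value takes its position as its rank.

10, 4, 11, 6, 9, 3, 1, 5, 7, 8, 2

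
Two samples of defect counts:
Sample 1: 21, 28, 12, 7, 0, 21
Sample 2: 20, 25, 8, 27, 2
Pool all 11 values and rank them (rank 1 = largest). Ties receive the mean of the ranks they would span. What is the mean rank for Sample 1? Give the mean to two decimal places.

Sorted (descending): 28, 27, 25, 21, 21, 20, 12, 8, 7, 2, 0
The 2 values of 21 occupy positions 4–5 → average rank (4+5)/2 = 4.5.
Sample 1 values → pooled ranks: 21→4.5, 28→1, 12→7, 7→9, 0→11, 21→4.5
Mean rank = (4.5 + 1 + 7 + 9 + 11 + 4.5) / 6 = 6.17

6.17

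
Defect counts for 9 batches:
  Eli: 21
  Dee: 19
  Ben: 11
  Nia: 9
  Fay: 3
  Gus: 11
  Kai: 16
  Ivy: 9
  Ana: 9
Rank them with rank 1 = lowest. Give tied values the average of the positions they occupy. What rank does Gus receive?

5.5

Sorted (ascending): 3, 9, 9, 9, 11, 11, 16, 19, 21
The 3 values of 9 occupy positions 2–4 → average rank 3.
The 2 values of 11 occupy positions 5–6 → average rank (5+6)/2 = 5.5.
Gus has value 11 → rank 5.5.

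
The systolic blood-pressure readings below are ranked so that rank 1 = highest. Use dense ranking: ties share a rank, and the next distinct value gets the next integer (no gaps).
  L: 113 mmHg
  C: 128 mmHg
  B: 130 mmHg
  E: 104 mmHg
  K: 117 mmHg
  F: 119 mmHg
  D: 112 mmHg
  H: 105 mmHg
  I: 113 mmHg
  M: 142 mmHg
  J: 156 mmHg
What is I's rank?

7

Sorted (descending): 156, 142, 130, 128, 119, 117, 113, 113, 112, 105, 104
The 2 values of 113 share dense rank 7.
Remaining distinct values take the next consecutive integers.
I has value 113 mmHg → rank 7.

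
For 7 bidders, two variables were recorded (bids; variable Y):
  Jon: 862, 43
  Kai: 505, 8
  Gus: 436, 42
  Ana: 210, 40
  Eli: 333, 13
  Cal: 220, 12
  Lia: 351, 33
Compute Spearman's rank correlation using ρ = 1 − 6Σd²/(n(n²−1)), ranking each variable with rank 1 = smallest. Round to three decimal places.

0.250

Ranks of variable 1: 7, 6, 5, 1, 3, 2, 4
Ranks of variable 2: 7, 1, 6, 5, 3, 2, 4
d = r₁ − r₂: 0, 5, -1, -4, 0, 0, 0
d²: 0, 25, 1, 16, 0, 0, 0; Σd² = 42
ρ = 1 − 6·42/(7·48) = 1 − 252/336 = 0.250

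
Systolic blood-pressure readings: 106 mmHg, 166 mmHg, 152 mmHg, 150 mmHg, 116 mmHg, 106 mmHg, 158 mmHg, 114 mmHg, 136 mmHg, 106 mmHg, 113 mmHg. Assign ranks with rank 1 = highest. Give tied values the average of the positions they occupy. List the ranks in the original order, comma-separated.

10, 1, 3, 4, 6, 10, 2, 7, 5, 10, 8

Sorted (descending): 166, 158, 152, 150, 136, 116, 114, 113, 106, 106, 106
The 3 values of 106 occupy positions 9–11 → average rank 10.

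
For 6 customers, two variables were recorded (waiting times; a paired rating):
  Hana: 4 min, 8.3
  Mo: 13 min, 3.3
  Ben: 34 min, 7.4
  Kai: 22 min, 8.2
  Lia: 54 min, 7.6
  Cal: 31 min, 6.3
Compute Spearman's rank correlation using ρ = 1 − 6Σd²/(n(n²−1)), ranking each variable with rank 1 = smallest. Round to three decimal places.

-0.200

Ranks of variable 1: 1, 2, 5, 3, 6, 4
Ranks of variable 2: 6, 1, 3, 5, 4, 2
d = r₁ − r₂: -5, 1, 2, -2, 2, 2
d²: 25, 1, 4, 4, 4, 4; Σd² = 42
ρ = 1 − 6·42/(6·35) = 1 − 252/210 = -0.200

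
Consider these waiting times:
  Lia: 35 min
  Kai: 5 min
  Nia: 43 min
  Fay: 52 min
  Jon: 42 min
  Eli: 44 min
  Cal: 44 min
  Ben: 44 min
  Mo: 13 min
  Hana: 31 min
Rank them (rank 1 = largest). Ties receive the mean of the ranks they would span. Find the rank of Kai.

10

Sorted (descending): 52, 44, 44, 44, 43, 42, 35, 31, 13, 5
The 3 values of 44 occupy positions 2–4 → average rank 3.
Kai has value 5 min → rank 10.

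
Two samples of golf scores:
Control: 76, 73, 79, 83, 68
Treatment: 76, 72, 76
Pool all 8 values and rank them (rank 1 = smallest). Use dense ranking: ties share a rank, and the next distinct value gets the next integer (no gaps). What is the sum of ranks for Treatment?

Sorted (ascending): 68, 72, 73, 76, 76, 76, 79, 83
The 3 values of 76 share dense rank 4.
Remaining distinct values take the next consecutive integers.
Treatment values → pooled ranks: 76→4, 72→2, 76→4
Rank sum = 4 + 2 + 4 = 10

10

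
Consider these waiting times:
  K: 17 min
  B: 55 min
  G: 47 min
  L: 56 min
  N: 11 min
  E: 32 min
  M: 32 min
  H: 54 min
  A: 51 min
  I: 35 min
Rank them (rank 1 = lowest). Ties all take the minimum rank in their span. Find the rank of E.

3

Sorted (ascending): 11, 17, 32, 32, 35, 47, 51, 54, 55, 56
The 2 values of 32 occupy positions 3–4 → each gets rank 3.
E has value 32 min → rank 3.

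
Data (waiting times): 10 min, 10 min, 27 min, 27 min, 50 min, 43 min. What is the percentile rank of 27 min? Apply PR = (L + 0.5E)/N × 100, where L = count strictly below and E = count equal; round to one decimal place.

N = 6.
Strictly below 27: 2. Equal to 27: 2.
PR = (2 + 0.5·2)/6 × 100 = 50.0

50.0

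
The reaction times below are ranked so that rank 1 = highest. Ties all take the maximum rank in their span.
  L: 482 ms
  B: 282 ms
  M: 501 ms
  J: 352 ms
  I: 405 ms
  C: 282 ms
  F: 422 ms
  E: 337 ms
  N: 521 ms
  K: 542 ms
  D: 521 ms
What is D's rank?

Sorted (descending): 542, 521, 521, 501, 482, 422, 405, 352, 337, 282, 282
The 2 values of 521 occupy positions 2–3 → each gets rank 3.
The 2 values of 282 occupy positions 10–11 → each gets rank 11.
D has value 521 ms → rank 3.

3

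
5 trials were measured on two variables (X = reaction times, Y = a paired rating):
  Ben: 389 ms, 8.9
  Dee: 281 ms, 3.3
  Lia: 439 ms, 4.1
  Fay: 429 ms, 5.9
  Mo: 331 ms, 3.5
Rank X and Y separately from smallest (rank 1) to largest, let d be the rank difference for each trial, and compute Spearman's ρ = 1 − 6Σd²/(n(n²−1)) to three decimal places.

0.600

Ranks of variable 1: 3, 1, 5, 4, 2
Ranks of variable 2: 5, 1, 3, 4, 2
d = r₁ − r₂: -2, 0, 2, 0, 0
d²: 4, 0, 4, 0, 0; Σd² = 8
ρ = 1 − 6·8/(5·24) = 1 − 48/120 = 0.600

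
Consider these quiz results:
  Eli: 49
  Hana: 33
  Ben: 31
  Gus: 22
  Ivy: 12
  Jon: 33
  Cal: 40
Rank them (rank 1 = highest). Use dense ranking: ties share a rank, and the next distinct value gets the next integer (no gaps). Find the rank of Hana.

3

Sorted (descending): 49, 40, 33, 33, 31, 22, 12
The 2 values of 33 share dense rank 3.
Remaining distinct values take the next consecutive integers.
Hana has value 33 → rank 3.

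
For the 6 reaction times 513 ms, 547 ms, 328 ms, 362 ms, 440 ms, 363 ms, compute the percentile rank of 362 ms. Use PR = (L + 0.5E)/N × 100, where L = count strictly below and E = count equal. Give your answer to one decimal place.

N = 6.
Strictly below 362: 1. Equal to 362: 1.
PR = (1 + 0.5·1)/6 × 100 = 25.0

25.0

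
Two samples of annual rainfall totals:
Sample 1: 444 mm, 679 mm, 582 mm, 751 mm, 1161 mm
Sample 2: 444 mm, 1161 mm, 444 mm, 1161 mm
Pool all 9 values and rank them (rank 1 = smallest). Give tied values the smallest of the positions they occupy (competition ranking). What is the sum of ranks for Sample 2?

16

Sorted (ascending): 444, 444, 444, 582, 679, 751, 1161, 1161, 1161
The 3 values of 444 occupy positions 1–3 → each gets rank 1.
The 3 values of 1161 occupy positions 7–9 → each gets rank 7.
Sample 2 values → pooled ranks: 444→1, 1161→7, 444→1, 1161→7
Rank sum = 1 + 7 + 1 + 7 = 16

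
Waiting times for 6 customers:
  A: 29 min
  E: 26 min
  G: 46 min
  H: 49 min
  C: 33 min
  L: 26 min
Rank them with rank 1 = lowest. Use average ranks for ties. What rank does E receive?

Sorted (ascending): 26, 26, 29, 33, 46, 49
The 2 values of 26 occupy positions 1–2 → average rank (1+2)/2 = 1.5.
E has value 26 min → rank 1.5.

1.5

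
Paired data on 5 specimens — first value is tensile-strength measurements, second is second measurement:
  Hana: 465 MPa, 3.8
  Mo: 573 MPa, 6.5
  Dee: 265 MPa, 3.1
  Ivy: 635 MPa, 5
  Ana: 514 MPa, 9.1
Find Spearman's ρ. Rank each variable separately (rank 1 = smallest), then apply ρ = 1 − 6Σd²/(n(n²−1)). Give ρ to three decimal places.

0.600

Ranks of variable 1: 2, 4, 1, 5, 3
Ranks of variable 2: 2, 4, 1, 3, 5
d = r₁ − r₂: 0, 0, 0, 2, -2
d²: 0, 0, 0, 4, 4; Σd² = 8
ρ = 1 − 6·8/(5·24) = 1 − 48/120 = 0.600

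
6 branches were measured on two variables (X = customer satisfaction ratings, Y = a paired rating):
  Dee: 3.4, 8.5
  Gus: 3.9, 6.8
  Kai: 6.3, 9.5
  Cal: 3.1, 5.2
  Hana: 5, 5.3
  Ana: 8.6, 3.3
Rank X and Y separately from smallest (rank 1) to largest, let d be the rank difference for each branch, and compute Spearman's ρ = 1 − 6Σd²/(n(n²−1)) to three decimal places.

Ranks of variable 1: 2, 3, 5, 1, 4, 6
Ranks of variable 2: 5, 4, 6, 2, 3, 1
d = r₁ − r₂: -3, -1, -1, -1, 1, 5
d²: 9, 1, 1, 1, 1, 25; Σd² = 38
ρ = 1 − 6·38/(6·35) = 1 − 228/210 = -0.086

-0.086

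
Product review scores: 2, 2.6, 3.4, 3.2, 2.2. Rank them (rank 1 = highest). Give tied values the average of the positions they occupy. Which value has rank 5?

Sorted (descending): 3.4, 3.2, 2.6, 2.2, 2
No ties — each value takes its position as its rank.
Rank 5 → value 2.

2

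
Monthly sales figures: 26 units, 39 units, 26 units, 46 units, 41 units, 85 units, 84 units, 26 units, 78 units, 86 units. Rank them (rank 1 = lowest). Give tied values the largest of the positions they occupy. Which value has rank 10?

Sorted (ascending): 26, 26, 26, 39, 41, 46, 78, 84, 85, 86
The 3 values of 26 occupy positions 1–3 → each gets rank 3.
Rank 10 → value 86.

86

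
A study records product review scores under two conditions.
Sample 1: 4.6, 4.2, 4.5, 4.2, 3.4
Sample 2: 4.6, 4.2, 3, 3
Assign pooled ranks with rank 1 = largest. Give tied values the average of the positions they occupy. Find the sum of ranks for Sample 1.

Sorted (descending): 4.6, 4.6, 4.5, 4.2, 4.2, 4.2, 3.4, 3, 3
The 2 values of 4.6 occupy positions 1–2 → average rank (1+2)/2 = 1.5.
The 3 values of 4.2 occupy positions 4–6 → average rank 5.
The 2 values of 3 occupy positions 8–9 → average rank (8+9)/2 = 8.5.
Sample 1 values → pooled ranks: 4.6→1.5, 4.2→5, 4.5→3, 4.2→5, 3.4→7
Rank sum = 1.5 + 5 + 3 + 5 + 7 = 21.5

21.5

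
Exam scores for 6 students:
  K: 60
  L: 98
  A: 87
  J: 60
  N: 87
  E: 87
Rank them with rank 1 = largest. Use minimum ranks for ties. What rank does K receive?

5

Sorted (descending): 98, 87, 87, 87, 60, 60
The 3 values of 87 occupy positions 2–4 → each gets rank 2.
The 2 values of 60 occupy positions 5–6 → each gets rank 5.
K has value 60 → rank 5.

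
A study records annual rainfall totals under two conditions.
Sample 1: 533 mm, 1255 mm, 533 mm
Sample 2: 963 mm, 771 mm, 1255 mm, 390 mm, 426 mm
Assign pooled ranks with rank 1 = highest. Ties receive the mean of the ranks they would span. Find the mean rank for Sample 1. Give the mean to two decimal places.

4.17

Sorted (descending): 1255, 1255, 963, 771, 533, 533, 426, 390
The 2 values of 1255 occupy positions 1–2 → average rank (1+2)/2 = 1.5.
The 2 values of 533 occupy positions 5–6 → average rank (5+6)/2 = 5.5.
Sample 1 values → pooled ranks: 533→5.5, 1255→1.5, 533→5.5
Mean rank = (5.5 + 1.5 + 5.5) / 3 = 4.17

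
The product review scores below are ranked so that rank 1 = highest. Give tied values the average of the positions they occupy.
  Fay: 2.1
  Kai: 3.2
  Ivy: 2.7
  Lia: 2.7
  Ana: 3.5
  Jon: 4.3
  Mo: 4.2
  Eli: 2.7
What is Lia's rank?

Sorted (descending): 4.3, 4.2, 3.5, 3.2, 2.7, 2.7, 2.7, 2.1
The 3 values of 2.7 occupy positions 5–7 → average rank 6.
Lia has value 2.7 → rank 6.

6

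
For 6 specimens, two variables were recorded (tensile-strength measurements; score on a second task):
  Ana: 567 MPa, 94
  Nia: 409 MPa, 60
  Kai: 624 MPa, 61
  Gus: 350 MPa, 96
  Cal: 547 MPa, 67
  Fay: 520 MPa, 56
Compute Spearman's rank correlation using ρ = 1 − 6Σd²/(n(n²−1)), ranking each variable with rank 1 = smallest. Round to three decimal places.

-0.086

Ranks of variable 1: 5, 2, 6, 1, 4, 3
Ranks of variable 2: 5, 2, 3, 6, 4, 1
d = r₁ − r₂: 0, 0, 3, -5, 0, 2
d²: 0, 0, 9, 25, 0, 4; Σd² = 38
ρ = 1 − 6·38/(6·35) = 1 − 228/210 = -0.086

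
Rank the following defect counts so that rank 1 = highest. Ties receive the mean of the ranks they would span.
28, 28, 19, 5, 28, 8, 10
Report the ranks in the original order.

Sorted (descending): 28, 28, 28, 19, 10, 8, 5
The 3 values of 28 occupy positions 1–3 → average rank 2.

2, 2, 4, 7, 2, 6, 5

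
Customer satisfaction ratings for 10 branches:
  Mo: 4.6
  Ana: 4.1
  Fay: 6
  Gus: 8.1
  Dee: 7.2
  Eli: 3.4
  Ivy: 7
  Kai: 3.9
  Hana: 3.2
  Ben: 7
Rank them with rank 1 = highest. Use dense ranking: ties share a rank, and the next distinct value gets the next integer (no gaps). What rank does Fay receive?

Sorted (descending): 8.1, 7.2, 7, 7, 6, 4.6, 4.1, 3.9, 3.4, 3.2
The 2 values of 7 share dense rank 3.
Remaining distinct values take the next consecutive integers.
Fay has value 6 → rank 4.

4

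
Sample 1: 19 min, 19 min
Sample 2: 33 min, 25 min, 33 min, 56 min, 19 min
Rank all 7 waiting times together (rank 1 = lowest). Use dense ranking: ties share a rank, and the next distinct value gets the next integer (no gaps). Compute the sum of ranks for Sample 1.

2

Sorted (ascending): 19, 19, 19, 25, 33, 33, 56
The 3 values of 19 share dense rank 1.
The 2 values of 33 share dense rank 3.
Remaining distinct values take the next consecutive integers.
Sample 1 values → pooled ranks: 19→1, 19→1
Rank sum = 1 + 1 = 2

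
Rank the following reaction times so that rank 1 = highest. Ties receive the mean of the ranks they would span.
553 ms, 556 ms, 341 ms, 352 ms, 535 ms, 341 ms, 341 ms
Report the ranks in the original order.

Sorted (descending): 556, 553, 535, 352, 341, 341, 341
The 3 values of 341 occupy positions 5–7 → average rank 6.

2, 1, 6, 4, 3, 6, 6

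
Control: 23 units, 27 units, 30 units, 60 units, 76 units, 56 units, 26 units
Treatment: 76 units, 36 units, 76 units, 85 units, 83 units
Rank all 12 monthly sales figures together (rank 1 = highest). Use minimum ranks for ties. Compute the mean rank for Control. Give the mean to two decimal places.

8.29

Sorted (descending): 85, 83, 76, 76, 76, 60, 56, 36, 30, 27, 26, 23
The 3 values of 76 occupy positions 3–5 → each gets rank 3.
Control values → pooled ranks: 23→12, 27→10, 30→9, 60→6, 76→3, 56→7, 26→11
Mean rank = (12 + 10 + 9 + 6 + 3 + 7 + 11) / 7 = 8.29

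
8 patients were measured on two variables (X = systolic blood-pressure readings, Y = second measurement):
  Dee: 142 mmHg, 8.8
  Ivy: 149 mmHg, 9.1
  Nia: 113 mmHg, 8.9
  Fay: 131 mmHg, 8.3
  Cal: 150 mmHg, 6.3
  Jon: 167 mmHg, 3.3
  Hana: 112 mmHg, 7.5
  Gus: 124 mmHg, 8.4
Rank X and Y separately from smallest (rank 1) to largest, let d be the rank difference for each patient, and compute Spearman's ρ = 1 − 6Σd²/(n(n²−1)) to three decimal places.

-0.333

Ranks of variable 1: 5, 6, 2, 4, 7, 8, 1, 3
Ranks of variable 2: 6, 8, 7, 4, 2, 1, 3, 5
d = r₁ − r₂: -1, -2, -5, 0, 5, 7, -2, -2
d²: 1, 4, 25, 0, 25, 49, 4, 4; Σd² = 112
ρ = 1 − 6·112/(8·63) = 1 − 672/504 = -0.333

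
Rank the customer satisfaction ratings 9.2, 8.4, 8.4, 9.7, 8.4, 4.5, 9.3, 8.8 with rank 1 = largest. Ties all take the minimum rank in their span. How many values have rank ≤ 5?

7

Sorted (descending): 9.7, 9.3, 9.2, 8.8, 8.4, 8.4, 8.4, 4.5
The 3 values of 8.4 occupy positions 5–7 → each gets rank 5.
Ranks ≤ 5: {1, 2, 3, 4, 5, 5, 5} → 7 values.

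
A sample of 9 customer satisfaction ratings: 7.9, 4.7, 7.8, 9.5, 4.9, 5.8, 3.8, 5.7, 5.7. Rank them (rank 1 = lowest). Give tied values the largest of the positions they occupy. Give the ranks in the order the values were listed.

Sorted (ascending): 3.8, 4.7, 4.9, 5.7, 5.7, 5.8, 7.8, 7.9, 9.5
The 2 values of 5.7 occupy positions 4–5 → each gets rank 5.

8, 2, 7, 9, 3, 6, 1, 5, 5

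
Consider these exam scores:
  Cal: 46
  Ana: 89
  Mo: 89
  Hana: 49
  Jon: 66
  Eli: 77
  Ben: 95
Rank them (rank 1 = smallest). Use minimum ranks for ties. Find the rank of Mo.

Sorted (ascending): 46, 49, 66, 77, 89, 89, 95
The 2 values of 89 occupy positions 5–6 → each gets rank 5.
Mo has value 89 → rank 5.

5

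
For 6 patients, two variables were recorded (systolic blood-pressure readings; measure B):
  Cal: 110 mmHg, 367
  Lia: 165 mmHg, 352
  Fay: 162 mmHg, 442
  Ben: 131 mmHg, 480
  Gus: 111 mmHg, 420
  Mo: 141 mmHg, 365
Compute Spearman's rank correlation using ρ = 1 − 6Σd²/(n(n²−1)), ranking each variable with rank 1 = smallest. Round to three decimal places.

-0.314

Ranks of variable 1: 1, 6, 5, 3, 2, 4
Ranks of variable 2: 3, 1, 5, 6, 4, 2
d = r₁ − r₂: -2, 5, 0, -3, -2, 2
d²: 4, 25, 0, 9, 4, 4; Σd² = 46
ρ = 1 − 6·46/(6·35) = 1 − 276/210 = -0.314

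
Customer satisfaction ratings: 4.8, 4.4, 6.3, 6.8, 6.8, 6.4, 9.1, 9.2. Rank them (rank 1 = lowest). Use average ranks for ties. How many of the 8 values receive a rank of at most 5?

Sorted (ascending): 4.4, 4.8, 6.3, 6.4, 6.8, 6.8, 9.1, 9.2
The 2 values of 6.8 occupy positions 5–6 → average rank (5+6)/2 = 5.5.
Ranks ≤ 5: {1, 2, 3, 4} → 4 values.

4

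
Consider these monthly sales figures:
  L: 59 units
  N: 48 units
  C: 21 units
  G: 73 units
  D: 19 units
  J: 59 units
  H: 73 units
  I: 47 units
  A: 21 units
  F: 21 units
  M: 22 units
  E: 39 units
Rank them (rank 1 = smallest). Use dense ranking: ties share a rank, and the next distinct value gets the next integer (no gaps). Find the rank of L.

Sorted (ascending): 19, 21, 21, 21, 22, 39, 47, 48, 59, 59, 73, 73
The 3 values of 21 share dense rank 2.
The 2 values of 59 share dense rank 7.
The 2 values of 73 share dense rank 8.
Remaining distinct values take the next consecutive integers.
L has value 59 units → rank 7.

7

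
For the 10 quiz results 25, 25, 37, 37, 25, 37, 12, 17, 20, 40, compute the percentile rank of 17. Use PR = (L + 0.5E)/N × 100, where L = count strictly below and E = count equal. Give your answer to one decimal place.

15.0

N = 10.
Strictly below 17: 1. Equal to 17: 1.
PR = (1 + 0.5·1)/10 × 100 = 15.0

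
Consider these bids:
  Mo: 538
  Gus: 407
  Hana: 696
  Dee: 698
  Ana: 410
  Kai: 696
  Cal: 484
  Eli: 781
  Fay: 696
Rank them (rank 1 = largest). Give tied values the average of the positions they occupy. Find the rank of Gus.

Sorted (descending): 781, 698, 696, 696, 696, 538, 484, 410, 407
The 3 values of 696 occupy positions 3–5 → average rank 4.
Gus has value 407 → rank 9.

9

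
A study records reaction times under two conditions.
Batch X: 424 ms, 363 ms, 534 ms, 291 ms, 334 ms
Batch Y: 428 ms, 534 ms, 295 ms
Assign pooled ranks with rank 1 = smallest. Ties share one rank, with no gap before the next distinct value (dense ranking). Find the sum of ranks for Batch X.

20

Sorted (ascending): 291, 295, 334, 363, 424, 428, 534, 534
The 2 values of 534 share dense rank 7.
Remaining distinct values take the next consecutive integers.
Batch X values → pooled ranks: 424→5, 363→4, 534→7, 291→1, 334→3
Rank sum = 5 + 4 + 7 + 1 + 3 = 20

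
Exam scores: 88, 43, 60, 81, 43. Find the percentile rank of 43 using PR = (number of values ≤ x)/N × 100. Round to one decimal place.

N = 5.
Strictly below 43: 0. Equal to 43: 2.
PR = 2/5 × 100 = 40.0

40.0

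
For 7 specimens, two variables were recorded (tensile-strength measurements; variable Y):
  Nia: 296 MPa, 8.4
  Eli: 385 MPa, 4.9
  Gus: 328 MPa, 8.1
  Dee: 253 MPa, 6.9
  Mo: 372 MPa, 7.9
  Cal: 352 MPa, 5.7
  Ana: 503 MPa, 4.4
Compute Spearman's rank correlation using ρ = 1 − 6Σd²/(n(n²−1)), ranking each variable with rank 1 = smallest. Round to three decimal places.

-0.714

Ranks of variable 1: 2, 6, 3, 1, 5, 4, 7
Ranks of variable 2: 7, 2, 6, 4, 5, 3, 1
d = r₁ − r₂: -5, 4, -3, -3, 0, 1, 6
d²: 25, 16, 9, 9, 0, 1, 36; Σd² = 96
ρ = 1 − 6·96/(7·48) = 1 − 576/336 = -0.714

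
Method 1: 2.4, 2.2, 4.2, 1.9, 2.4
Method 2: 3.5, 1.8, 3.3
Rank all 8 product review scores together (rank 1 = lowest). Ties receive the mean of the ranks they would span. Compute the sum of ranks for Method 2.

14

Sorted (ascending): 1.8, 1.9, 2.2, 2.4, 2.4, 3.3, 3.5, 4.2
The 2 values of 2.4 occupy positions 4–5 → average rank (4+5)/2 = 4.5.
Method 2 values → pooled ranks: 3.5→7, 1.8→1, 3.3→6
Rank sum = 7 + 1 + 6 = 14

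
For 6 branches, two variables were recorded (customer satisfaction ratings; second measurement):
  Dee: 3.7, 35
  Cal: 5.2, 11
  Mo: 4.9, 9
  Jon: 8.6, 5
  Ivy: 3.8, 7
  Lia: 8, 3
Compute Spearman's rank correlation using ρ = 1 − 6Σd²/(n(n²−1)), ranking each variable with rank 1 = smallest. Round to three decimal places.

-0.714

Ranks of variable 1: 1, 4, 3, 6, 2, 5
Ranks of variable 2: 6, 5, 4, 2, 3, 1
d = r₁ − r₂: -5, -1, -1, 4, -1, 4
d²: 25, 1, 1, 16, 1, 16; Σd² = 60
ρ = 1 − 6·60/(6·35) = 1 − 360/210 = -0.714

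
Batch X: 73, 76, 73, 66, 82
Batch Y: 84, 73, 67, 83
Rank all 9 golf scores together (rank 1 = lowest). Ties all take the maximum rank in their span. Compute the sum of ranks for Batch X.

24

Sorted (ascending): 66, 67, 73, 73, 73, 76, 82, 83, 84
The 3 values of 73 occupy positions 3–5 → each gets rank 5.
Batch X values → pooled ranks: 73→5, 76→6, 73→5, 66→1, 82→7
Rank sum = 5 + 6 + 5 + 1 + 7 = 24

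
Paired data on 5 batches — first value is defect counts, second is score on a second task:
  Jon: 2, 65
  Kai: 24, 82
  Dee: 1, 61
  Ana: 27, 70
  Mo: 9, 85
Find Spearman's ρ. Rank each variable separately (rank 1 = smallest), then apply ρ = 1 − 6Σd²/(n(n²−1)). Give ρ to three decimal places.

Ranks of variable 1: 2, 4, 1, 5, 3
Ranks of variable 2: 2, 4, 1, 3, 5
d = r₁ − r₂: 0, 0, 0, 2, -2
d²: 0, 0, 0, 4, 4; Σd² = 8
ρ = 1 − 6·8/(5·24) = 1 − 48/120 = 0.600

0.600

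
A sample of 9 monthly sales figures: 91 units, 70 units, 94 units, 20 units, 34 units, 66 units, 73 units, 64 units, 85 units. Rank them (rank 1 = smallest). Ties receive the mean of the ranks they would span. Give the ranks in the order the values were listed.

8, 5, 9, 1, 2, 4, 6, 3, 7

Sorted (ascending): 20, 34, 64, 66, 70, 73, 85, 91, 94
No ties — each value takes its position as its rank.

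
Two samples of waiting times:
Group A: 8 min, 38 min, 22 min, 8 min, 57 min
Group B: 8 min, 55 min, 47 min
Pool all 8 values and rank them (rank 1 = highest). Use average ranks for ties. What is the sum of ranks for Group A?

Sorted (descending): 57, 55, 47, 38, 22, 8, 8, 8
The 3 values of 8 occupy positions 6–8 → average rank 7.
Group A values → pooled ranks: 8→7, 38→4, 22→5, 8→7, 57→1
Rank sum = 7 + 4 + 5 + 7 + 1 = 24

24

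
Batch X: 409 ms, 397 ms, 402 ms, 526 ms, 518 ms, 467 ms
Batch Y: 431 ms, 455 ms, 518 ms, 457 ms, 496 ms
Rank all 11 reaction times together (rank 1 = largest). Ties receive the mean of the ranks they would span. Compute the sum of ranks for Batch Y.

27.5

Sorted (descending): 526, 518, 518, 496, 467, 457, 455, 431, 409, 402, 397
The 2 values of 518 occupy positions 2–3 → average rank (2+3)/2 = 2.5.
Batch Y values → pooled ranks: 431→8, 455→7, 518→2.5, 457→6, 496→4
Rank sum = 8 + 7 + 2.5 + 6 + 4 = 27.5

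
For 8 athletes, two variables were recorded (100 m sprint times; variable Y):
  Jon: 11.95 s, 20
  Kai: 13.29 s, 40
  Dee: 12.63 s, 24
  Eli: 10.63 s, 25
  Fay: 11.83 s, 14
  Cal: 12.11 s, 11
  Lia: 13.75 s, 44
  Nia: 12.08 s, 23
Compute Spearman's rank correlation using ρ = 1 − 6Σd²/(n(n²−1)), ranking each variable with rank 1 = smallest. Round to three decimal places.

0.500

Ranks of variable 1: 3, 7, 6, 1, 2, 5, 8, 4
Ranks of variable 2: 3, 7, 5, 6, 2, 1, 8, 4
d = r₁ − r₂: 0, 0, 1, -5, 0, 4, 0, 0
d²: 0, 0, 1, 25, 0, 16, 0, 0; Σd² = 42
ρ = 1 − 6·42/(8·63) = 1 − 252/504 = 0.500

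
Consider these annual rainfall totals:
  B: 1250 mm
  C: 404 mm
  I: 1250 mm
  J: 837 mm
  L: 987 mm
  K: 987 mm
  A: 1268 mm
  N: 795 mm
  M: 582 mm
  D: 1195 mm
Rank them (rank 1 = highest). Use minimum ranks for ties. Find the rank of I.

2

Sorted (descending): 1268, 1250, 1250, 1195, 987, 987, 837, 795, 582, 404
The 2 values of 1250 occupy positions 2–3 → each gets rank 2.
The 2 values of 987 occupy positions 5–6 → each gets rank 5.
I has value 1250 mm → rank 2.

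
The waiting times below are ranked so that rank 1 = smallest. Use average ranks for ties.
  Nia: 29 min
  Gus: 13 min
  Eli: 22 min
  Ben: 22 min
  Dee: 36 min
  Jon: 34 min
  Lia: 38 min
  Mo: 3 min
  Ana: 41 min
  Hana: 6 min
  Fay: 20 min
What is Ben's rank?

5.5

Sorted (ascending): 3, 6, 13, 20, 22, 22, 29, 34, 36, 38, 41
The 2 values of 22 occupy positions 5–6 → average rank (5+6)/2 = 5.5.
Ben has value 22 min → rank 5.5.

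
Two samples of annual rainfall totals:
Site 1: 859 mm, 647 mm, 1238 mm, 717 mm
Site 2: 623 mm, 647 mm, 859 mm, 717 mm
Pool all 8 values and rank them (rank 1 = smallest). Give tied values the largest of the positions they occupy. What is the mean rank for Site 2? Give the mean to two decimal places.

Sorted (ascending): 623, 647, 647, 717, 717, 859, 859, 1238
The 2 values of 647 occupy positions 2–3 → each gets rank 3.
The 2 values of 717 occupy positions 4–5 → each gets rank 5.
The 2 values of 859 occupy positions 6–7 → each gets rank 7.
Site 2 values → pooled ranks: 623→1, 647→3, 859→7, 717→5
Mean rank = (1 + 3 + 7 + 5) / 4 = 4.00

4.00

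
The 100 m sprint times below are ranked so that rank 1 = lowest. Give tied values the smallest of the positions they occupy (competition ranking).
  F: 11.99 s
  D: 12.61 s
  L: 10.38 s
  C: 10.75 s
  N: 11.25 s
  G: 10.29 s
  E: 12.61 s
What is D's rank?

Sorted (ascending): 10.29, 10.38, 10.75, 11.25, 11.99, 12.61, 12.61
The 2 values of 12.61 occupy positions 6–7 → each gets rank 6.
D has value 12.61 s → rank 6.

6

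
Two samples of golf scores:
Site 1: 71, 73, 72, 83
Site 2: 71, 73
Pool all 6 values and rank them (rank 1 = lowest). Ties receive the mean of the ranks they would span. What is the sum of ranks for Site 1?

Sorted (ascending): 71, 71, 72, 73, 73, 83
The 2 values of 71 occupy positions 1–2 → average rank (1+2)/2 = 1.5.
The 2 values of 73 occupy positions 4–5 → average rank (4+5)/2 = 4.5.
Site 1 values → pooled ranks: 71→1.5, 73→4.5, 72→3, 83→6
Rank sum = 1.5 + 4.5 + 3 + 6 = 15

15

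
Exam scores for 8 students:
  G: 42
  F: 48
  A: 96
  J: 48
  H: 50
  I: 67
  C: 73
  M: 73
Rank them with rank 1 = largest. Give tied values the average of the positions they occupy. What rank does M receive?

Sorted (descending): 96, 73, 73, 67, 50, 48, 48, 42
The 2 values of 73 occupy positions 2–3 → average rank (2+3)/2 = 2.5.
The 2 values of 48 occupy positions 6–7 → average rank (6+7)/2 = 6.5.
M has value 73 → rank 2.5.

2.5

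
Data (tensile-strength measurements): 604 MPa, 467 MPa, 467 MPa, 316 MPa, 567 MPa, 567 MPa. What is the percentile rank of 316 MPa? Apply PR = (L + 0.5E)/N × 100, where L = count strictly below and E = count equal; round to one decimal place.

8.3

N = 6.
Strictly below 316: 0. Equal to 316: 1.
PR = (0 + 0.5·1)/6 × 100 = 8.3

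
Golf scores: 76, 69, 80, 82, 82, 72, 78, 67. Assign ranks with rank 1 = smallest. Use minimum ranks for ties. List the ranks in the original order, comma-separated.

4, 2, 6, 7, 7, 3, 5, 1

Sorted (ascending): 67, 69, 72, 76, 78, 80, 82, 82
The 2 values of 82 occupy positions 7–8 → each gets rank 7.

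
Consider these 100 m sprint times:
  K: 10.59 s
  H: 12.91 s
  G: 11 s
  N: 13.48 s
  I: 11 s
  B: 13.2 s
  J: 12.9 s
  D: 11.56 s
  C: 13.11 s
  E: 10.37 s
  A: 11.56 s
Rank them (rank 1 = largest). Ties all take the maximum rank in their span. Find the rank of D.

7

Sorted (descending): 13.48, 13.2, 13.11, 12.91, 12.9, 11.56, 11.56, 11, 11, 10.59, 10.37
The 2 values of 11.56 occupy positions 6–7 → each gets rank 7.
The 2 values of 11 occupy positions 8–9 → each gets rank 9.
D has value 11.56 s → rank 7.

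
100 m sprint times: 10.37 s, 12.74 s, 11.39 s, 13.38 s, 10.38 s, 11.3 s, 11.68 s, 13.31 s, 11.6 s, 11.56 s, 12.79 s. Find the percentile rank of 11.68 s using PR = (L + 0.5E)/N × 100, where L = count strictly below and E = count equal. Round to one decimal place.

N = 11.
Strictly below 11.68: 6. Equal to 11.68: 1.
PR = (6 + 0.5·1)/11 × 100 = 59.1

59.1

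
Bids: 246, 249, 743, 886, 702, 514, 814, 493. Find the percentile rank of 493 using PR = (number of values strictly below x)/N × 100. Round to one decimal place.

N = 8.
Strictly below 493: 2. Equal to 493: 1.
PR = 2/8 × 100 = 25.0

25.0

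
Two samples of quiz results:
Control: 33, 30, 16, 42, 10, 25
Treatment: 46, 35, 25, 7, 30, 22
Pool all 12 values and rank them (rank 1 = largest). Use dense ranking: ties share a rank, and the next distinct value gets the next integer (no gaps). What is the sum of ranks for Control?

Sorted (descending): 46, 42, 35, 33, 30, 30, 25, 25, 22, 16, 10, 7
The 2 values of 30 share dense rank 5.
The 2 values of 25 share dense rank 6.
Remaining distinct values take the next consecutive integers.
Control values → pooled ranks: 33→4, 30→5, 16→8, 42→2, 10→9, 25→6
Rank sum = 4 + 5 + 8 + 2 + 9 + 6 = 34

34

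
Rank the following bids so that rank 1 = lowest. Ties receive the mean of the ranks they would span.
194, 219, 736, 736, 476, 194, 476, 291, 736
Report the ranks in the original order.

Sorted (ascending): 194, 194, 219, 291, 476, 476, 736, 736, 736
The 2 values of 194 occupy positions 1–2 → average rank (1+2)/2 = 1.5.
The 2 values of 476 occupy positions 5–6 → average rank (5+6)/2 = 5.5.
The 3 values of 736 occupy positions 7–9 → average rank 8.

1.5, 3, 8, 8, 5.5, 1.5, 5.5, 4, 8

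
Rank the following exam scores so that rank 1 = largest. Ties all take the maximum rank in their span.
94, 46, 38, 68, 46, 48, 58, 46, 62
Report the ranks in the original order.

Sorted (descending): 94, 68, 62, 58, 48, 46, 46, 46, 38
The 3 values of 46 occupy positions 6–8 → each gets rank 8.

1, 8, 9, 2, 8, 5, 4, 8, 3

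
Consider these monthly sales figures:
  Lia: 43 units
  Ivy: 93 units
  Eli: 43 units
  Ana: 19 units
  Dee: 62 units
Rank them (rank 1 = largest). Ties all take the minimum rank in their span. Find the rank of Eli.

Sorted (descending): 93, 62, 43, 43, 19
The 2 values of 43 occupy positions 3–4 → each gets rank 3.
Eli has value 43 units → rank 3.

3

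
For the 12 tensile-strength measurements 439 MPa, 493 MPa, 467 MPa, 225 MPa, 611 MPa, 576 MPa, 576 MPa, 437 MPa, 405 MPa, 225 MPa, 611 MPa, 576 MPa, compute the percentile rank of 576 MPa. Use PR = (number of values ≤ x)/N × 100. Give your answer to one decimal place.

83.3

N = 12.
Strictly below 576: 7. Equal to 576: 3.
PR = 10/12 × 100 = 83.3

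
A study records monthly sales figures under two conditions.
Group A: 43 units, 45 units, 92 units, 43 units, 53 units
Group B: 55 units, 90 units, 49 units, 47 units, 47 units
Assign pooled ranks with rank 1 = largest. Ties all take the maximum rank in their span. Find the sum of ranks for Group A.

33

Sorted (descending): 92, 90, 55, 53, 49, 47, 47, 45, 43, 43
The 2 values of 47 occupy positions 6–7 → each gets rank 7.
The 2 values of 43 occupy positions 9–10 → each gets rank 10.
Group A values → pooled ranks: 43→10, 45→8, 92→1, 43→10, 53→4
Rank sum = 10 + 8 + 1 + 10 + 4 = 33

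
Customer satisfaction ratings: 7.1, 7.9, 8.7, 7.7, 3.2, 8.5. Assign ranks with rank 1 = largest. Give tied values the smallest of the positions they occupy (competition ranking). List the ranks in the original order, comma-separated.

Sorted (descending): 8.7, 8.5, 7.9, 7.7, 7.1, 3.2
No ties — each value takes its position as its rank.

5, 3, 1, 4, 6, 2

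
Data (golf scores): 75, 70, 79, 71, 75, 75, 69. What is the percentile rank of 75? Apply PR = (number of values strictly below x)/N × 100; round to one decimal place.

42.9

N = 7.
Strictly below 75: 3. Equal to 75: 3.
PR = 3/7 × 100 = 42.9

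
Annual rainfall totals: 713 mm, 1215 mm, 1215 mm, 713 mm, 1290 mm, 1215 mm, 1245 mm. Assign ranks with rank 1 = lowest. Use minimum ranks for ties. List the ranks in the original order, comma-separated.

Sorted (ascending): 713, 713, 1215, 1215, 1215, 1245, 1290
The 2 values of 713 occupy positions 1–2 → each gets rank 1.
The 3 values of 1215 occupy positions 3–5 → each gets rank 3.

1, 3, 3, 1, 7, 3, 6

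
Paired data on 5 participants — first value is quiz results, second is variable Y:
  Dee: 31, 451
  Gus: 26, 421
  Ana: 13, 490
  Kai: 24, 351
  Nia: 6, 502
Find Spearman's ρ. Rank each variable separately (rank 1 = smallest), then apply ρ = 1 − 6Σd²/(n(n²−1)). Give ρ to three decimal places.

Ranks of variable 1: 5, 4, 2, 3, 1
Ranks of variable 2: 3, 2, 4, 1, 5
d = r₁ − r₂: 2, 2, -2, 2, -4
d²: 4, 4, 4, 4, 16; Σd² = 32
ρ = 1 − 6·32/(5·24) = 1 − 192/120 = -0.600

-0.600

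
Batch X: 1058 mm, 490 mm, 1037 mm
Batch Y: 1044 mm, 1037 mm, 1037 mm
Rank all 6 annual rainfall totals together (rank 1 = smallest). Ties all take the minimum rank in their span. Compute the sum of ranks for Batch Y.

9

Sorted (ascending): 490, 1037, 1037, 1037, 1044, 1058
The 3 values of 1037 occupy positions 2–4 → each gets rank 2.
Batch Y values → pooled ranks: 1044→5, 1037→2, 1037→2
Rank sum = 5 + 2 + 2 = 9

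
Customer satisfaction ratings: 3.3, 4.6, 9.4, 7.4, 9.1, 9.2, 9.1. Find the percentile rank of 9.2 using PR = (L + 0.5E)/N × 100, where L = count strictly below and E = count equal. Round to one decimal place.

N = 7.
Strictly below 9.2: 5. Equal to 9.2: 1.
PR = (5 + 0.5·1)/7 × 100 = 78.6

78.6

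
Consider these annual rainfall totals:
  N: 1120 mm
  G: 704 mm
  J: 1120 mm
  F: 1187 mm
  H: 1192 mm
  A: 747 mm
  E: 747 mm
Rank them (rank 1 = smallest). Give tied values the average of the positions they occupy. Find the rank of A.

Sorted (ascending): 704, 747, 747, 1120, 1120, 1187, 1192
The 2 values of 747 occupy positions 2–3 → average rank (2+3)/2 = 2.5.
The 2 values of 1120 occupy positions 4–5 → average rank (4+5)/2 = 4.5.
A has value 747 mm → rank 2.5.

2.5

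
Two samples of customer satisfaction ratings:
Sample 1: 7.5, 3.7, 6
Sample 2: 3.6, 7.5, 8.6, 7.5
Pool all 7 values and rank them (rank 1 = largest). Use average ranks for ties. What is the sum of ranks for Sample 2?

14

Sorted (descending): 8.6, 7.5, 7.5, 7.5, 6, 3.7, 3.6
The 3 values of 7.5 occupy positions 2–4 → average rank 3.
Sample 2 values → pooled ranks: 3.6→7, 7.5→3, 8.6→1, 7.5→3
Rank sum = 7 + 3 + 1 + 3 = 14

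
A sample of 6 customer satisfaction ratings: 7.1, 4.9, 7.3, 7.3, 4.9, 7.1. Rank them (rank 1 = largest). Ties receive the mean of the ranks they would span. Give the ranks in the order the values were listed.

Sorted (descending): 7.3, 7.3, 7.1, 7.1, 4.9, 4.9
The 2 values of 7.3 occupy positions 1–2 → average rank (1+2)/2 = 1.5.
The 2 values of 7.1 occupy positions 3–4 → average rank (3+4)/2 = 3.5.
The 2 values of 4.9 occupy positions 5–6 → average rank (5+6)/2 = 5.5.

3.5, 5.5, 1.5, 1.5, 5.5, 3.5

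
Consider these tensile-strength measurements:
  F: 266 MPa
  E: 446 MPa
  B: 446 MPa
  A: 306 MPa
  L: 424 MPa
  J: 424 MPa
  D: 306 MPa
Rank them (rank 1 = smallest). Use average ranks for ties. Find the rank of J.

4.5

Sorted (ascending): 266, 306, 306, 424, 424, 446, 446
The 2 values of 306 occupy positions 2–3 → average rank (2+3)/2 = 2.5.
The 2 values of 424 occupy positions 4–5 → average rank (4+5)/2 = 4.5.
The 2 values of 446 occupy positions 6–7 → average rank (6+7)/2 = 6.5.
J has value 424 MPa → rank 4.5.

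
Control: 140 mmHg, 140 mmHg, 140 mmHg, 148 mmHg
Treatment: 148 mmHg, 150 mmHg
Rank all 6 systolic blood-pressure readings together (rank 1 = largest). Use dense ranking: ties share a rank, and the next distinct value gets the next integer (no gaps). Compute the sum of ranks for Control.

Sorted (descending): 150, 148, 148, 140, 140, 140
The 2 values of 148 share dense rank 2.
The 3 values of 140 share dense rank 3.
Remaining distinct values take the next consecutive integers.
Control values → pooled ranks: 140→3, 140→3, 140→3, 148→2
Rank sum = 3 + 3 + 3 + 2 = 11

11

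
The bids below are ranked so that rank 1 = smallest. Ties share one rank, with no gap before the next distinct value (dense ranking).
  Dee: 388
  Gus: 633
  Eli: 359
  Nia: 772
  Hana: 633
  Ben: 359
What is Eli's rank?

Sorted (ascending): 359, 359, 388, 633, 633, 772
The 2 values of 359 share dense rank 1.
The 2 values of 633 share dense rank 3.
Remaining distinct values take the next consecutive integers.
Eli has value 359 → rank 1.

1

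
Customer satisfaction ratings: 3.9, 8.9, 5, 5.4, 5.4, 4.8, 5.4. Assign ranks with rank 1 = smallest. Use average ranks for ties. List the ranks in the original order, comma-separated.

Sorted (ascending): 3.9, 4.8, 5, 5.4, 5.4, 5.4, 8.9
The 3 values of 5.4 occupy positions 4–6 → average rank 5.

1, 7, 3, 5, 5, 2, 5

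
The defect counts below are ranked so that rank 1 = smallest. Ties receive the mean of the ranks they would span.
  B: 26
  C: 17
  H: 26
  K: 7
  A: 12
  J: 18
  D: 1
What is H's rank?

6.5

Sorted (ascending): 1, 7, 12, 17, 18, 26, 26
The 2 values of 26 occupy positions 6–7 → average rank (6+7)/2 = 6.5.
H has value 26 → rank 6.5.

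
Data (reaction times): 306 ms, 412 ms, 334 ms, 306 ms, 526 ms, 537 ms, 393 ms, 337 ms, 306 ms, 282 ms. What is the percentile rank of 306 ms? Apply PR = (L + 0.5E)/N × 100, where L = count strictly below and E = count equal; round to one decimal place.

25.0

N = 10.
Strictly below 306: 1. Equal to 306: 3.
PR = (1 + 0.5·3)/10 × 100 = 25.0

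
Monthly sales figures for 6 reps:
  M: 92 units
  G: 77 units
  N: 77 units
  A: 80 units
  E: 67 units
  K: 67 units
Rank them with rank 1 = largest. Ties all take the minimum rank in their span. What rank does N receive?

3

Sorted (descending): 92, 80, 77, 77, 67, 67
The 2 values of 77 occupy positions 3–4 → each gets rank 3.
The 2 values of 67 occupy positions 5–6 → each gets rank 5.
N has value 77 units → rank 3.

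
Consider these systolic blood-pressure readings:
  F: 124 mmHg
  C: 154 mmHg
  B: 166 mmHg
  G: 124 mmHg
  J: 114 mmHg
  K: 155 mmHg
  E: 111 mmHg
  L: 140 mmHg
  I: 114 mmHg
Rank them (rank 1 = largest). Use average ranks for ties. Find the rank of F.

Sorted (descending): 166, 155, 154, 140, 124, 124, 114, 114, 111
The 2 values of 124 occupy positions 5–6 → average rank (5+6)/2 = 5.5.
The 2 values of 114 occupy positions 7–8 → average rank (7+8)/2 = 7.5.
F has value 124 mmHg → rank 5.5.

5.5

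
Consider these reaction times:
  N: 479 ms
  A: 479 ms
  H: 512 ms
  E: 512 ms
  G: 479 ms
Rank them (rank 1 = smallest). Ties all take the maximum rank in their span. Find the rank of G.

Sorted (ascending): 479, 479, 479, 512, 512
The 3 values of 479 occupy positions 1–3 → each gets rank 3.
The 2 values of 512 occupy positions 4–5 → each gets rank 5.
G has value 479 ms → rank 3.

3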